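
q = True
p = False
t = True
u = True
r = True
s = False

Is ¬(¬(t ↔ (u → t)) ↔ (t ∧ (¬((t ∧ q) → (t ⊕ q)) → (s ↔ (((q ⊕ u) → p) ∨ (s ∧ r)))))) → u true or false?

True

Substituting q=True, p=False, t=True, u=True, r=True, s=False:
u → t = True → True = True
t ↔ (u → t) = True ↔ True = True
¬(t ↔ (u → t)) = ¬True = False
t ∧ q = True ∧ True = True
t ⊕ q = True ⊕ True = False
(t ∧ q) → (t ⊕ q) = True → False = False
¬((t ∧ q) → (t ⊕ q)) = ¬False = True
q ⊕ u = True ⊕ True = False
(q ⊕ u) → p = False → False = True
s ∧ r = False ∧ True = False
((q ⊕ u) → p) ∨ (s ∧ r) = True ∨ False = True
s ↔ (((q ⊕ u) → p) ∨ (s ∧ r)) = False ↔ True = False
¬((t ∧ q) → (t ⊕ q)) → (s ↔ (((q ⊕ u) → p) ∨ (s ∧ r))) = True → False = False
t ∧ (¬((t ∧ q) → (t ⊕ q)) → (s ↔ (((q ⊕ u) → p) ∨ (s ∧ r)))) = True ∧ False = False
¬(t ↔ (u → t)) ↔ (t ∧ (¬((t ∧ q) → (t ⊕ q)) → (s ↔ (((q ⊕ u) → p) ∨ (s ∧ r))))) = False ↔ False = True
¬(¬(t ↔ (u → t)) ↔ (t ∧ (¬((t ∧ q) → (t ⊕ q)) → (s ↔ (((q ⊕ u) → p) ∨ (s ∧ r)))))) = ¬True = False
¬(¬(t ↔ (u → t)) ↔ (t ∧ (¬((t ∧ q) → (t ⊕ q)) → (s ↔ (((q ⊕ u) → p) ∨ (s ∧ r)))))) → u = False → True = True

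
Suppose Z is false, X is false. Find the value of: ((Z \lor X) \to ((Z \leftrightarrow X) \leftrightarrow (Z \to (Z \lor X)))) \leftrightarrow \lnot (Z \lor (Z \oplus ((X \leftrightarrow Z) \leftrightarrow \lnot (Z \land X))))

Z \lor X = \text{False} \lor \text{False} = \text{False}
Z \leftrightarrow X = \text{False} \leftrightarrow \text{False} = \text{True}
Z \lor X = \text{False} \lor \text{False} = \text{False}
Z \to (Z \lor X) = \text{False} \to \text{False} = \text{True}
(Z \leftrightarrow X) \leftrightarrow (Z \to (Z \lor X)) = \text{True} \leftrightarrow \text{True} = \text{True}
(Z \lor X) \to ((Z \leftrightarrow X) \leftrightarrow (Z \to (Z \lor X))) = \text{False} \to \text{True} = \text{True}
X \leftrightarrow Z = \text{False} \leftrightarrow \text{False} = \text{True}
Z \land X = \text{False} \land \text{False} = \text{False}
\lnot (Z \land X) = \lnot \text{False} = \text{True}
(X \leftrightarrow Z) \leftrightarrow \lnot (Z \land X) = \text{True} \leftrightarrow \text{True} = \text{True}
Z \oplus ((X \leftrightarrow Z) \leftrightarrow \lnot (Z \land X)) = \text{False} \oplus \text{True} = \text{True}
Z \lor (Z \oplus ((X \leftrightarrow Z) \leftrightarrow \lnot (Z \land X))) = \text{False} \lor \text{True} = \text{True}
\lnot (Z \lor (Z \oplus ((X \leftrightarrow Z) \leftrightarrow \lnot (Z \land X)))) = \lnot \text{True} = \text{False}
((Z \lor X) \to ((Z \leftrightarrow X) \leftrightarrow (Z \to (Z \lor X)))) \leftrightarrow \lnot (Z \lor (Z \oplus ((X \leftrightarrow Z) \leftrightarrow \lnot (Z \land X)))) = \text{True} \leftrightarrow \text{False} = \text{False}

\text{False}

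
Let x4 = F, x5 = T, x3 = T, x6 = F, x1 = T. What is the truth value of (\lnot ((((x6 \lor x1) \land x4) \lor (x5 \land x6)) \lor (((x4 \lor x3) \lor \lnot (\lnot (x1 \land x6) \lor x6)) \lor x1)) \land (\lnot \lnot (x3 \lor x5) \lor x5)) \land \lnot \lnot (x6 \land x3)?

x6 \lor x1 = F \lor T = T
(x6 \lor x1) \land x4 = T \land F = F
x5 \land x6 = T \land F = F
((x6 \lor x1) \land x4) \lor (x5 \land x6) = F \lor F = F
x4 \lor x3 = F \lor T = T
x1 \land x6 = T \land F = F
\lnot (x1 \land x6) = \lnot F = T
\lnot (x1 \land x6) \lor x6 = T \lor F = T
\lnot (\lnot (x1 \land x6) \lor x6) = \lnot T = F
(x4 \lor x3) \lor \lnot (\lnot (x1 \land x6) \lor x6) = T \lor F = T
((x4 \lor x3) \lor \lnot (\lnot (x1 \land x6) \lor x6)) \lor x1 = T \lor T = T
(((x6 \lor x1) \land x4) \lor (x5 \land x6)) \lor (((x4 \lor x3) \lor \lnot (\lnot (x1 \land x6) \lor x6)) \lor x1) = F \lor T = T
\lnot ((((x6 \lor x1) \land x4) \lor (x5 \land x6)) \lor (((x4 \lor x3) \lor \lnot (\lnot (x1 \land x6) \lor x6)) \lor x1)) = \lnot T = F
x3 \lor x5 = T \lor T = T
\lnot (x3 \lor x5) = \lnot T = F
\lnot \lnot (x3 \lor x5) = \lnot F = T
\lnot \lnot (x3 \lor x5) \lor x5 = T \lor T = T
\lnot ((((x6 \lor x1) \land x4) \lor (x5 \land x6)) \lor (((x4 \lor x3) \lor \lnot (\lnot (x1 \land x6) \lor x6)) \lor x1)) \land (\lnot \lnot (x3 \lor x5) \lor x5) = F \land T = F
x6 \land x3 = F \land T = F
\lnot (x6 \land x3) = \lnot F = T
\lnot \lnot (x6 \land x3) = \lnot T = F
(\lnot ((((x6 \lor x1) \land x4) \lor (x5 \land x6)) \lor (((x4 \lor x3) \lor \lnot (\lnot (x1 \land x6) \lor x6)) \lor x1)) \land (\lnot \lnot (x3 \lor x5) \lor x5)) \land \lnot \lnot (x6 \land x3) = F \land F = F

F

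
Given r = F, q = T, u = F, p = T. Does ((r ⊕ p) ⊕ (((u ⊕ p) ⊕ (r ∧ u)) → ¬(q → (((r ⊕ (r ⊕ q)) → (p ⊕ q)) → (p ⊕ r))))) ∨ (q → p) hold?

T

r ⊕ p = F ⊕ T = T
u ⊕ p = F ⊕ T = T
r ∧ u = F ∧ F = F
(u ⊕ p) ⊕ (r ∧ u) = T ⊕ F = T
r ⊕ q = F ⊕ T = T
r ⊕ (r ⊕ q) = F ⊕ T = T
p ⊕ q = T ⊕ T = F
(r ⊕ (r ⊕ q)) → (p ⊕ q) = T → F = F
p ⊕ r = T ⊕ F = T
((r ⊕ (r ⊕ q)) → (p ⊕ q)) → (p ⊕ r) = F → T = T
q → (((r ⊕ (r ⊕ q)) → (p ⊕ q)) → (p ⊕ r)) = T → T = T
¬(q → (((r ⊕ (r ⊕ q)) → (p ⊕ q)) → (p ⊕ r))) = ¬T = F
((u ⊕ p) ⊕ (r ∧ u)) → ¬(q → (((r ⊕ (r ⊕ q)) → (p ⊕ q)) → (p ⊕ r))) = T → F = F
(r ⊕ p) ⊕ (((u ⊕ p) ⊕ (r ∧ u)) → ¬(q → (((r ⊕ (r ⊕ q)) → (p ⊕ q)) → (p ⊕ r)))) = T ⊕ F = T
q → p = T → T = T
((r ⊕ p) ⊕ (((u ⊕ p) ⊕ (r ∧ u)) → ¬(q → (((r ⊕ (r ⊕ q)) → (p ⊕ q)) → (p ⊕ r))))) ∨ (q → p) = T ∨ T = T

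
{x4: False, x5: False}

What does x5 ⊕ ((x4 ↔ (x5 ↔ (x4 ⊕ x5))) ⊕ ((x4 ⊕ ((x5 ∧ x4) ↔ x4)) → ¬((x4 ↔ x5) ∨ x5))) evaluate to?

False

x4 ⊕ x5 = False ⊕ False = False
x5 ↔ (x4 ⊕ x5) = False ↔ False = True
x4 ↔ (x5 ↔ (x4 ⊕ x5)) = False ↔ True = False
x5 ∧ x4 = False ∧ False = False
(x5 ∧ x4) ↔ x4 = False ↔ False = True
x4 ⊕ ((x5 ∧ x4) ↔ x4) = False ⊕ True = True
x4 ↔ x5 = False ↔ False = True
(x4 ↔ x5) ∨ x5 = True ∨ False = True
¬((x4 ↔ x5) ∨ x5) = ¬True = False
(x4 ⊕ ((x5 ∧ x4) ↔ x4)) → ¬((x4 ↔ x5) ∨ x5) = True → False = False
(x4 ↔ (x5 ↔ (x4 ⊕ x5))) ⊕ ((x4 ⊕ ((x5 ∧ x4) ↔ x4)) → ¬((x4 ↔ x5) ∨ x5)) = False ⊕ False = False
x5 ⊕ ((x4 ↔ (x5 ↔ (x4 ⊕ x5))) ⊕ ((x4 ⊕ ((x5 ∧ x4) ↔ x4)) → ¬((x4 ↔ x5) ∨ x5))) = False ⊕ False = False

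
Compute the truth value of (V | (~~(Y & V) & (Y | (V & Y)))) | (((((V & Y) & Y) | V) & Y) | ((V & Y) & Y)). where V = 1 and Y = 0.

1

Y & V = 0 & 1 = 0
~(Y & V) = ~0 = 1
~~(Y & V) = ~1 = 0
V & Y = 1 & 0 = 0
Y | (V & Y) = 0 | 0 = 0
~~(Y & V) & (Y | (V & Y)) = 0 & 0 = 0
V | (~~(Y & V) & (Y | (V & Y))) = 1 | 0 = 1
V & Y = 1 & 0 = 0
(V & Y) & Y = 0 & 0 = 0
((V & Y) & Y) | V = 0 | 1 = 1
(((V & Y) & Y) | V) & Y = 1 & 0 = 0
V & Y = 1 & 0 = 0
(V & Y) & Y = 0 & 0 = 0
((((V & Y) & Y) | V) & Y) | ((V & Y) & Y) = 0 | 0 = 0
(V | (~~(Y & V) & (Y | (V & Y)))) | (((((V & Y) & Y) | V) & Y) | ((V & Y) & Y)) = 1 | 0 = 1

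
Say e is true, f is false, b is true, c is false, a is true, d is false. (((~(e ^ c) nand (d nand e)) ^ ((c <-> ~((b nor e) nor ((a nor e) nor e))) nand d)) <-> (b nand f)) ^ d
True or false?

e ^ c = 1 ^ 0 = 1
~(e ^ c) = ~1 = 0
d nand e = 0 nand 1 = 1
~(e ^ c) nand (d nand e) = 0 nand 1 = 1
b nor e = 1 nor 1 = 0
a nor e = 1 nor 1 = 0
(a nor e) nor e = 0 nor 1 = 0
(b nor e) nor ((a nor e) nor e) = 0 nor 0 = 1
~((b nor e) nor ((a nor e) nor e)) = ~1 = 0
c <-> ~((b nor e) nor ((a nor e) nor e)) = 0 <-> 0 = 1
(c <-> ~((b nor e) nor ((a nor e) nor e))) nand d = 1 nand 0 = 1
(~(e ^ c) nand (d nand e)) ^ ((c <-> ~((b nor e) nor ((a nor e) nor e))) nand d) = 1 ^ 1 = 0
b nand f = 1 nand 0 = 1
((~(e ^ c) nand (d nand e)) ^ ((c <-> ~((b nor e) nor ((a nor e) nor e))) nand d)) <-> (b nand f) = 0 <-> 1 = 0
(((~(e ^ c) nand (d nand e)) ^ ((c <-> ~((b nor e) nor ((a nor e) nor e))) nand d)) <-> (b nand f)) ^ d = 0 ^ 0 = 0

0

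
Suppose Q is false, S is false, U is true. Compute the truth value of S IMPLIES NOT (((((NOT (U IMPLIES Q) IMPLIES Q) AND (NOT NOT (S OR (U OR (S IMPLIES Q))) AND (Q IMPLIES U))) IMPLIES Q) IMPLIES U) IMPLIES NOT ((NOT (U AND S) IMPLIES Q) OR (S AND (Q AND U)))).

U IMPLIES Q = true IMPLIES false = false
NOT (U IMPLIES Q) = NOT false = true
NOT (U IMPLIES Q) IMPLIES Q = true IMPLIES false = false
S IMPLIES Q = false IMPLIES false = true
U OR (S IMPLIES Q) = true OR true = true
S OR (U OR (S IMPLIES Q)) = false OR true = true
NOT (S OR (U OR (S IMPLIES Q))) = NOT true = false
NOT NOT (S OR (U OR (S IMPLIES Q))) = NOT false = true
Q IMPLIES U = false IMPLIES true = true
NOT NOT (S OR (U OR (S IMPLIES Q))) AND (Q IMPLIES U) = true AND true = true
(NOT (U IMPLIES Q) IMPLIES Q) AND (NOT NOT (S OR (U OR (S IMPLIES Q))) AND (Q IMPLIES U)) = false AND true = false
((NOT (U IMPLIES Q) IMPLIES Q) AND (NOT NOT (S OR (U OR (S IMPLIES Q))) AND (Q IMPLIES U))) IMPLIES Q = false IMPLIES false = true
(((NOT (U IMPLIES Q) IMPLIES Q) AND (NOT NOT (S OR (U OR (S IMPLIES Q))) AND (Q IMPLIES U))) IMPLIES Q) IMPLIES U = true IMPLIES true = true
U AND S = true AND false = false
NOT (U AND S) = NOT false = true
NOT (U AND S) IMPLIES Q = true IMPLIES false = false
Q AND U = false AND true = false
S AND (Q AND U) = false AND false = false
(NOT (U AND S) IMPLIES Q) OR (S AND (Q AND U)) = false OR false = false
NOT ((NOT (U AND S) IMPLIES Q) OR (S AND (Q AND U))) = NOT false = true
((((NOT (U IMPLIES Q) IMPLIES Q) AND (NOT NOT (S OR (U OR (S IMPLIES Q))) AND (Q IMPLIES U))) IMPLIES Q) IMPLIES U) IMPLIES NOT ((NOT (U AND S) IMPLIES Q) OR (S AND (Q AND U))) = true IMPLIES true = true
NOT (((((NOT (U IMPLIES Q) IMPLIES Q) AND (NOT NOT (S OR (U OR (S IMPLIES Q))) AND (Q IMPLIES U))) IMPLIES Q) IMPLIES U) IMPLIES NOT ((NOT (U AND S) IMPLIES Q) OR (S AND (Q AND U)))) = NOT true = false
S IMPLIES NOT (((((NOT (U IMPLIES Q) IMPLIES Q) AND (NOT NOT (S OR (U OR (S IMPLIES Q))) AND (Q IMPLIES U))) IMPLIES Q) IMPLIES U) IMPLIES NOT ((NOT (U AND S) IMPLIES Q) OR (S AND (Q AND U)))) = false IMPLIES false = true

true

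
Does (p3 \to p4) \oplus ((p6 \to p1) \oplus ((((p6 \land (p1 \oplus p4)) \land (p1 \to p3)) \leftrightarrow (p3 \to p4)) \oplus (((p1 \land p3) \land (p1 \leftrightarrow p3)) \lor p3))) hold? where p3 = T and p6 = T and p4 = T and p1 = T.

T

Substituting p3=T, p6=T, p4=T, p1=T:
p3 \to p4 = T \to T = T
p6 \to p1 = T \to T = T
p1 \oplus p4 = T \oplus T = F
p6 \land (p1 \oplus p4) = T \land F = F
p1 \to p3 = T \to T = T
(p6 \land (p1 \oplus p4)) \land (p1 \to p3) = F \land T = F
p3 \to p4 = T \to T = T
((p6 \land (p1 \oplus p4)) \land (p1 \to p3)) \leftrightarrow (p3 \to p4) = F \leftrightarrow T = F
p1 \land p3 = T \land T = T
p1 \leftrightarrow p3 = T \leftrightarrow T = T
(p1 \land p3) \land (p1 \leftrightarrow p3) = T \land T = T
((p1 \land p3) \land (p1 \leftrightarrow p3)) \lor p3 = T \lor T = T
(((p6 \land (p1 \oplus p4)) \land (p1 \to p3)) \leftrightarrow (p3 \to p4)) \oplus (((p1 \land p3) \land (p1 \leftrightarrow p3)) \lor p3) = F \oplus T = T
(p6 \to p1) \oplus ((((p6 \land (p1 \oplus p4)) \land (p1 \to p3)) \leftrightarrow (p3 \to p4)) \oplus (((p1 \land p3) \land (p1 \leftrightarrow p3)) \lor p3)) = T \oplus T = F
(p3 \to p4) \oplus ((p6 \to p1) \oplus ((((p6 \land (p1 \oplus p4)) \land (p1 \to p3)) \leftrightarrow (p3 \to p4)) \oplus (((p1 \land p3) \land (p1 \leftrightarrow p3)) \lor p3))) = T \oplus F = T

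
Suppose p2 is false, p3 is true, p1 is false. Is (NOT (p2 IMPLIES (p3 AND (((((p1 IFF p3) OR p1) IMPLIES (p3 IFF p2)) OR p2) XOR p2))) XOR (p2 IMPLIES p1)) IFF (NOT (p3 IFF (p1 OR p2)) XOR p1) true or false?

True

p1 IFF p3 = False IFF True = False
(p1 IFF p3) OR p1 = False OR False = False
p3 IFF p2 = True IFF False = False
((p1 IFF p3) OR p1) IMPLIES (p3 IFF p2) = False IMPLIES False = True
(((p1 IFF p3) OR p1) IMPLIES (p3 IFF p2)) OR p2 = True OR False = True
((((p1 IFF p3) OR p1) IMPLIES (p3 IFF p2)) OR p2) XOR p2 = True XOR False = True
p3 AND (((((p1 IFF p3) OR p1) IMPLIES (p3 IFF p2)) OR p2) XOR p2) = True AND True = True
p2 IMPLIES (p3 AND (((((p1 IFF p3) OR p1) IMPLIES (p3 IFF p2)) OR p2) XOR p2)) = False IMPLIES True = True
NOT (p2 IMPLIES (p3 AND (((((p1 IFF p3) OR p1) IMPLIES (p3 IFF p2)) OR p2) XOR p2))) = NOT True = False
p2 IMPLIES p1 = False IMPLIES False = True
NOT (p2 IMPLIES (p3 AND (((((p1 IFF p3) OR p1) IMPLIES (p3 IFF p2)) OR p2) XOR p2))) XOR (p2 IMPLIES p1) = False XOR True = True
p1 OR p2 = False OR False = False
p3 IFF (p1 OR p2) = True IFF False = False
NOT (p3 IFF (p1 OR p2)) = NOT False = True
NOT (p3 IFF (p1 OR p2)) XOR p1 = True XOR False = True
(NOT (p2 IMPLIES (p3 AND (((((p1 IFF p3) OR p1) IMPLIES (p3 IFF p2)) OR p2) XOR p2))) XOR (p2 IMPLIES p1)) IFF (NOT (p3 IFF (p1 OR p2)) XOR p1) = True IFF True = True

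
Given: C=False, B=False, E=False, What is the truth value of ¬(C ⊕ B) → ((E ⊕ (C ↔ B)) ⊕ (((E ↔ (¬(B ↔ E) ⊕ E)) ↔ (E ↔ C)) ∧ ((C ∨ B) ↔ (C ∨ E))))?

Substituting C=False, B=False, E=False:
C ⊕ B = False ⊕ False = False
¬(C ⊕ B) = ¬False = True
C ↔ B = False ↔ False = True
E ⊕ (C ↔ B) = False ⊕ True = True
B ↔ E = False ↔ False = True
¬(B ↔ E) = ¬True = False
¬(B ↔ E) ⊕ E = False ⊕ False = False
E ↔ (¬(B ↔ E) ⊕ E) = False ↔ False = True
E ↔ C = False ↔ False = True
(E ↔ (¬(B ↔ E) ⊕ E)) ↔ (E ↔ C) = True ↔ True = True
C ∨ B = False ∨ False = False
C ∨ E = False ∨ False = False
(C ∨ B) ↔ (C ∨ E) = False ↔ False = True
((E ↔ (¬(B ↔ E) ⊕ E)) ↔ (E ↔ C)) ∧ ((C ∨ B) ↔ (C ∨ E)) = True ∧ True = True
(E ⊕ (C ↔ B)) ⊕ (((E ↔ (¬(B ↔ E) ⊕ E)) ↔ (E ↔ C)) ∧ ((C ∨ B) ↔ (C ∨ E))) = True ⊕ True = False
¬(C ⊕ B) → ((E ⊕ (C ↔ B)) ⊕ (((E ↔ (¬(B ↔ E) ⊕ E)) ↔ (E ↔ C)) ∧ ((C ∨ B) ↔ (C ∨ E)))) = True → False = False

False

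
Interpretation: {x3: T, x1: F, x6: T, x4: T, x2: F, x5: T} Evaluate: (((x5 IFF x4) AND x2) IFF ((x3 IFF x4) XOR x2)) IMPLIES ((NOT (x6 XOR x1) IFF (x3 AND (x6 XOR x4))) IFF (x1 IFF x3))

T

x5 IFF x4 = T IFF T = T
(x5 IFF x4) AND x2 = T AND F = F
x3 IFF x4 = T IFF T = T
(x3 IFF x4) XOR x2 = T XOR F = T
((x5 IFF x4) AND x2) IFF ((x3 IFF x4) XOR x2) = F IFF T = F
x6 XOR x1 = T XOR F = T
NOT (x6 XOR x1) = NOT T = F
x6 XOR x4 = T XOR T = F
x3 AND (x6 XOR x4) = T AND F = F
NOT (x6 XOR x1) IFF (x3 AND (x6 XOR x4)) = F IFF F = T
x1 IFF x3 = F IFF T = F
(NOT (x6 XOR x1) IFF (x3 AND (x6 XOR x4))) IFF (x1 IFF x3) = T IFF F = F
(((x5 IFF x4) AND x2) IFF ((x3 IFF x4) XOR x2)) IMPLIES ((NOT (x6 XOR x1) IFF (x3 AND (x6 XOR x4))) IFF (x1 IFF x3)) = F IMPLIES F = T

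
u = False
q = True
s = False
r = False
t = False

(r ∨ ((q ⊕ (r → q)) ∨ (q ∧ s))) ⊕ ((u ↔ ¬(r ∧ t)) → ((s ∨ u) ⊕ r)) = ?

True

r → q = False → True = True
q ⊕ (r → q) = True ⊕ True = False
q ∧ s = True ∧ False = False
(q ⊕ (r → q)) ∨ (q ∧ s) = False ∨ False = False
r ∨ ((q ⊕ (r → q)) ∨ (q ∧ s)) = False ∨ False = False
r ∧ t = False ∧ False = False
¬(r ∧ t) = ¬False = True
u ↔ ¬(r ∧ t) = False ↔ True = False
s ∨ u = False ∨ False = False
(s ∨ u) ⊕ r = False ⊕ False = False
(u ↔ ¬(r ∧ t)) → ((s ∨ u) ⊕ r) = False → False = True
(r ∨ ((q ⊕ (r → q)) ∨ (q ∧ s))) ⊕ ((u ↔ ¬(r ∧ t)) → ((s ∨ u) ⊕ r)) = False ⊕ True = True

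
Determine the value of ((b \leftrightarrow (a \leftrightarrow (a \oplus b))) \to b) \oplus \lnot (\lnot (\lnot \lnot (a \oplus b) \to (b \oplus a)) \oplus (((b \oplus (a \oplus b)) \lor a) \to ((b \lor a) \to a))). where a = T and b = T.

a \oplus b = T \oplus T = F
a \leftrightarrow (a \oplus b) = T \leftrightarrow F = F
b \leftrightarrow (a \leftrightarrow (a \oplus b)) = T \leftrightarrow F = F
(b \leftrightarrow (a \leftrightarrow (a \oplus b))) \to b = F \to T = T
a \oplus b = T \oplus T = F
\lnot (a \oplus b) = \lnot F = T
\lnot \lnot (a \oplus b) = \lnot T = F
b \oplus a = T \oplus T = F
\lnot \lnot (a \oplus b) \to (b \oplus a) = F \to F = T
\lnot (\lnot \lnot (a \oplus b) \to (b \oplus a)) = \lnot T = F
a \oplus b = T \oplus T = F
b \oplus (a \oplus b) = T \oplus F = T
(b \oplus (a \oplus b)) \lor a = T \lor T = T
b \lor a = T \lor T = T
(b \lor a) \to a = T \to T = T
((b \oplus (a \oplus b)) \lor a) \to ((b \lor a) \to a) = T \to T = T
\lnot (\lnot \lnot (a \oplus b) \to (b \oplus a)) \oplus (((b \oplus (a \oplus b)) \lor a) \to ((b \lor a) \to a)) = F \oplus T = T
\lnot (\lnot (\lnot \lnot (a \oplus b) \to (b \oplus a)) \oplus (((b \oplus (a \oplus b)) \lor a) \to ((b \lor a) \to a))) = \lnot T = F
((b \leftrightarrow (a \leftrightarrow (a \oplus b))) \to b) \oplus \lnot (\lnot (\lnot \lnot (a \oplus b) \to (b \oplus a)) \oplus (((b \oplus (a \oplus b)) \lor a) \to ((b \lor a) \to a))) = T \oplus F = T

T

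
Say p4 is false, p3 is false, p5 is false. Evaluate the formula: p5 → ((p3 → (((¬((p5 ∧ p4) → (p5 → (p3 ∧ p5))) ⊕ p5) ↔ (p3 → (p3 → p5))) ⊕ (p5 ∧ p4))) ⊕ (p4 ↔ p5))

p5 ∧ p4 = F ∧ F = F
p3 ∧ p5 = F ∧ F = F
p5 → (p3 ∧ p5) = F → F = T
(p5 ∧ p4) → (p5 → (p3 ∧ p5)) = F → T = T
¬((p5 ∧ p4) → (p5 → (p3 ∧ p5))) = ¬T = F
¬((p5 ∧ p4) → (p5 → (p3 ∧ p5))) ⊕ p5 = F ⊕ F = F
p3 → p5 = F → F = T
p3 → (p3 → p5) = F → T = T
(¬((p5 ∧ p4) → (p5 → (p3 ∧ p5))) ⊕ p5) ↔ (p3 → (p3 → p5)) = F ↔ T = F
p5 ∧ p4 = F ∧ F = F
((¬((p5 ∧ p4) → (p5 → (p3 ∧ p5))) ⊕ p5) ↔ (p3 → (p3 → p5))) ⊕ (p5 ∧ p4) = F ⊕ F = F
p3 → (((¬((p5 ∧ p4) → (p5 → (p3 ∧ p5))) ⊕ p5) ↔ (p3 → (p3 → p5))) ⊕ (p5 ∧ p4)) = F → F = T
p4 ↔ p5 = F ↔ F = T
(p3 → (((¬((p5 ∧ p4) → (p5 → (p3 ∧ p5))) ⊕ p5) ↔ (p3 → (p3 → p5))) ⊕ (p5 ∧ p4))) ⊕ (p4 ↔ p5) = T ⊕ T = F
p5 → ((p3 → (((¬((p5 ∧ p4) → (p5 → (p3 ∧ p5))) ⊕ p5) ↔ (p3 → (p3 → p5))) ⊕ (p5 ∧ p4))) ⊕ (p4 ↔ p5)) = F → F = T

T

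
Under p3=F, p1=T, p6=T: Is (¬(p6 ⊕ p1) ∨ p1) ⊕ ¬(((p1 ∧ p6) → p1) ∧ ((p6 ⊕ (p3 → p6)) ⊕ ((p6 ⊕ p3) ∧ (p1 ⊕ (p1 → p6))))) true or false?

Substituting p3=F, p1=T, p6=T:
p6 ⊕ p1 = T ⊕ T = F
¬(p6 ⊕ p1) = ¬F = T
¬(p6 ⊕ p1) ∨ p1 = T ∨ T = T
p1 ∧ p6 = T ∧ T = T
(p1 ∧ p6) → p1 = T → T = T
p3 → p6 = F → T = T
p6 ⊕ (p3 → p6) = T ⊕ T = F
p6 ⊕ p3 = T ⊕ F = T
p1 → p6 = T → T = T
p1 ⊕ (p1 → p6) = T ⊕ T = F
(p6 ⊕ p3) ∧ (p1 ⊕ (p1 → p6)) = T ∧ F = F
(p6 ⊕ (p3 → p6)) ⊕ ((p6 ⊕ p3) ∧ (p1 ⊕ (p1 → p6))) = F ⊕ F = F
((p1 ∧ p6) → p1) ∧ ((p6 ⊕ (p3 → p6)) ⊕ ((p6 ⊕ p3) ∧ (p1 ⊕ (p1 → p6)))) = T ∧ F = F
¬(((p1 ∧ p6) → p1) ∧ ((p6 ⊕ (p3 → p6)) ⊕ ((p6 ⊕ p3) ∧ (p1 ⊕ (p1 → p6))))) = ¬F = T
(¬(p6 ⊕ p1) ∨ p1) ⊕ ¬(((p1 ∧ p6) → p1) ∧ ((p6 ⊕ (p3 → p6)) ⊕ ((p6 ⊕ p3) ∧ (p1 ⊕ (p1 → p6))))) = T ⊕ T = F

F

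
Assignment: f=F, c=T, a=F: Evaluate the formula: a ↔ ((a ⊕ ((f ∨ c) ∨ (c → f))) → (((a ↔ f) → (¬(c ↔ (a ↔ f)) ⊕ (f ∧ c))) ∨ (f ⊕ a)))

f ∨ c = F ∨ T = T
c → f = T → F = F
(f ∨ c) ∨ (c → f) = T ∨ F = T
a ⊕ ((f ∨ c) ∨ (c → f)) = F ⊕ T = T
a ↔ f = F ↔ F = T
a ↔ f = F ↔ F = T
c ↔ (a ↔ f) = T ↔ T = T
¬(c ↔ (a ↔ f)) = ¬T = F
f ∧ c = F ∧ T = F
¬(c ↔ (a ↔ f)) ⊕ (f ∧ c) = F ⊕ F = F
(a ↔ f) → (¬(c ↔ (a ↔ f)) ⊕ (f ∧ c)) = T → F = F
f ⊕ a = F ⊕ F = F
((a ↔ f) → (¬(c ↔ (a ↔ f)) ⊕ (f ∧ c))) ∨ (f ⊕ a) = F ∨ F = F
(a ⊕ ((f ∨ c) ∨ (c → f))) → (((a ↔ f) → (¬(c ↔ (a ↔ f)) ⊕ (f ∧ c))) ∨ (f ⊕ a)) = T → F = F
a ↔ ((a ⊕ ((f ∨ c) ∨ (c → f))) → (((a ↔ f) → (¬(c ↔ (a ↔ f)) ⊕ (f ∧ c))) ∨ (f ⊕ a))) = F ↔ F = T

T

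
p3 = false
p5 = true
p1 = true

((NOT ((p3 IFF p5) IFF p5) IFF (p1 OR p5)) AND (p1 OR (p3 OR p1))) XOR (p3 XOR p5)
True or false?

false

p3 IFF p5 = false IFF true = false
(p3 IFF p5) IFF p5 = false IFF true = false
NOT ((p3 IFF p5) IFF p5) = NOT false = true
p1 OR p5 = true OR true = true
NOT ((p3 IFF p5) IFF p5) IFF (p1 OR p5) = true IFF true = true
p3 OR p1 = false OR true = true
p1 OR (p3 OR p1) = true OR true = true
(NOT ((p3 IFF p5) IFF p5) IFF (p1 OR p5)) AND (p1 OR (p3 OR p1)) = true AND true = true
p3 XOR p5 = false XOR true = true
((NOT ((p3 IFF p5) IFF p5) IFF (p1 OR p5)) AND (p1 OR (p3 OR p1))) XOR (p3 XOR p5) = true XOR true = false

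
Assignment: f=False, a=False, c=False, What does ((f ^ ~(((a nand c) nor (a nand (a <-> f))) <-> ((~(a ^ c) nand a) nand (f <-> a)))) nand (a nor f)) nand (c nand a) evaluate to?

False

a nand c = False nand False = True
a <-> f = False <-> False = True
a nand (a <-> f) = False nand True = True
(a nand c) nor (a nand (a <-> f)) = True nor True = False
a ^ c = False ^ False = False
~(a ^ c) = ~False = True
~(a ^ c) nand a = True nand False = True
f <-> a = False <-> False = True
(~(a ^ c) nand a) nand (f <-> a) = True nand True = False
((a nand c) nor (a nand (a <-> f))) <-> ((~(a ^ c) nand a) nand (f <-> a)) = False <-> False = True
~(((a nand c) nor (a nand (a <-> f))) <-> ((~(a ^ c) nand a) nand (f <-> a))) = ~True = False
f ^ ~(((a nand c) nor (a nand (a <-> f))) <-> ((~(a ^ c) nand a) nand (f <-> a))) = False ^ False = False
a nor f = False nor False = True
(f ^ ~(((a nand c) nor (a nand (a <-> f))) <-> ((~(a ^ c) nand a) nand (f <-> a)))) nand (a nor f) = False nand True = True
c nand a = False nand False = True
((f ^ ~(((a nand c) nor (a nand (a <-> f))) <-> ((~(a ^ c) nand a) nand (f <-> a)))) nand (a nor f)) nand (c nand a) = True nand True = False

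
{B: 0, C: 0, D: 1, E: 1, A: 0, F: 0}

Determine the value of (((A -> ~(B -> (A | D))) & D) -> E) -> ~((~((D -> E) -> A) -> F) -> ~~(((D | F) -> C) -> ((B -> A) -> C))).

A | D = 0 | 1 = 1
B -> (A | D) = 0 -> 1 = 1
~(B -> (A | D)) = ~1 = 0
A -> ~(B -> (A | D)) = 0 -> 0 = 1
(A -> ~(B -> (A | D))) & D = 1 & 1 = 1
((A -> ~(B -> (A | D))) & D) -> E = 1 -> 1 = 1
D -> E = 1 -> 1 = 1
(D -> E) -> A = 1 -> 0 = 0
~((D -> E) -> A) = ~0 = 1
~((D -> E) -> A) -> F = 1 -> 0 = 0
D | F = 1 | 0 = 1
(D | F) -> C = 1 -> 0 = 0
B -> A = 0 -> 0 = 1
(B -> A) -> C = 1 -> 0 = 0
((D | F) -> C) -> ((B -> A) -> C) = 0 -> 0 = 1
~(((D | F) -> C) -> ((B -> A) -> C)) = ~1 = 0
~~(((D | F) -> C) -> ((B -> A) -> C)) = ~0 = 1
(~((D -> E) -> A) -> F) -> ~~(((D | F) -> C) -> ((B -> A) -> C)) = 0 -> 1 = 1
~((~((D -> E) -> A) -> F) -> ~~(((D | F) -> C) -> ((B -> A) -> C))) = ~1 = 0
(((A -> ~(B -> (A | D))) & D) -> E) -> ~((~((D -> E) -> A) -> F) -> ~~(((D | F) -> C) -> ((B -> A) -> C))) = 1 -> 0 = 0

0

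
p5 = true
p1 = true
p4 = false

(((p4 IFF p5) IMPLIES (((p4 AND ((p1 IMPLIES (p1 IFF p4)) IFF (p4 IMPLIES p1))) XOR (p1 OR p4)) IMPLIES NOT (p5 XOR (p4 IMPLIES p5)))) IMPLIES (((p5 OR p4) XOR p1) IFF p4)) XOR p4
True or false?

true

p4 IFF p5 = false IFF true = false
p1 IFF p4 = true IFF false = false
p1 IMPLIES (p1 IFF p4) = true IMPLIES false = false
p4 IMPLIES p1 = false IMPLIES true = true
(p1 IMPLIES (p1 IFF p4)) IFF (p4 IMPLIES p1) = false IFF true = false
p4 AND ((p1 IMPLIES (p1 IFF p4)) IFF (p4 IMPLIES p1)) = false AND false = false
p1 OR p4 = true OR false = true
(p4 AND ((p1 IMPLIES (p1 IFF p4)) IFF (p4 IMPLIES p1))) XOR (p1 OR p4) = false XOR true = true
p4 IMPLIES p5 = false IMPLIES true = true
p5 XOR (p4 IMPLIES p5) = true XOR true = false
NOT (p5 XOR (p4 IMPLIES p5)) = NOT false = true
((p4 AND ((p1 IMPLIES (p1 IFF p4)) IFF (p4 IMPLIES p1))) XOR (p1 OR p4)) IMPLIES NOT (p5 XOR (p4 IMPLIES p5)) = true IMPLIES true = true
(p4 IFF p5) IMPLIES (((p4 AND ((p1 IMPLIES (p1 IFF p4)) IFF (p4 IMPLIES p1))) XOR (p1 OR p4)) IMPLIES NOT (p5 XOR (p4 IMPLIES p5))) = false IMPLIES true = true
p5 OR p4 = true OR false = true
(p5 OR p4) XOR p1 = true XOR true = false
((p5 OR p4) XOR p1) IFF p4 = false IFF false = true
((p4 IFF p5) IMPLIES (((p4 AND ((p1 IMPLIES (p1 IFF p4)) IFF (p4 IMPLIES p1))) XOR (p1 OR p4)) IMPLIES NOT (p5 XOR (p4 IMPLIES p5)))) IMPLIES (((p5 OR p4) XOR p1) IFF p4) = true IMPLIES true = true
(((p4 IFF p5) IMPLIES (((p4 AND ((p1 IMPLIES (p1 IFF p4)) IFF (p4 IMPLIES p1))) XOR (p1 OR p4)) IMPLIES NOT (p5 XOR (p4 IMPLIES p5)))) IMPLIES (((p5 OR p4) XOR p1) IFF p4)) XOR p4 = true XOR false = true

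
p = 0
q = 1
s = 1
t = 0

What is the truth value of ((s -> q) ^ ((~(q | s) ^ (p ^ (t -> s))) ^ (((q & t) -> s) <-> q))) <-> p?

Substituting p=0, q=1, s=1, t=0:
s -> q = 1 -> 1 = 1
q | s = 1 | 1 = 1
~(q | s) = ~1 = 0
t -> s = 0 -> 1 = 1
p ^ (t -> s) = 0 ^ 1 = 1
~(q | s) ^ (p ^ (t -> s)) = 0 ^ 1 = 1
q & t = 1 & 0 = 0
(q & t) -> s = 0 -> 1 = 1
((q & t) -> s) <-> q = 1 <-> 1 = 1
(~(q | s) ^ (p ^ (t -> s))) ^ (((q & t) -> s) <-> q) = 1 ^ 1 = 0
(s -> q) ^ ((~(q | s) ^ (p ^ (t -> s))) ^ (((q & t) -> s) <-> q)) = 1 ^ 0 = 1
((s -> q) ^ ((~(q | s) ^ (p ^ (t -> s))) ^ (((q & t) -> s) <-> q))) <-> p = 1 <-> 0 = 0

0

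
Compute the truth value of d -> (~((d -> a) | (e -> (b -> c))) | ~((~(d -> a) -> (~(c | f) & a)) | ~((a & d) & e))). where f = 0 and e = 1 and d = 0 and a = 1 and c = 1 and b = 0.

1

d -> a = 0 -> 1 = 1
b -> c = 0 -> 1 = 1
e -> (b -> c) = 1 -> 1 = 1
(d -> a) | (e -> (b -> c)) = 1 | 1 = 1
~((d -> a) | (e -> (b -> c))) = ~1 = 0
d -> a = 0 -> 1 = 1
~(d -> a) = ~1 = 0
c | f = 1 | 0 = 1
~(c | f) = ~1 = 0
~(c | f) & a = 0 & 1 = 0
~(d -> a) -> (~(c | f) & a) = 0 -> 0 = 1
a & d = 1 & 0 = 0
(a & d) & e = 0 & 1 = 0
~((a & d) & e) = ~0 = 1
(~(d -> a) -> (~(c | f) & a)) | ~((a & d) & e) = 1 | 1 = 1
~((~(d -> a) -> (~(c | f) & a)) | ~((a & d) & e)) = ~1 = 0
~((d -> a) | (e -> (b -> c))) | ~((~(d -> a) -> (~(c | f) & a)) | ~((a & d) & e)) = 0 | 0 = 0
d -> (~((d -> a) | (e -> (b -> c))) | ~((~(d -> a) -> (~(c | f) & a)) | ~((a & d) & e))) = 0 -> 0 = 1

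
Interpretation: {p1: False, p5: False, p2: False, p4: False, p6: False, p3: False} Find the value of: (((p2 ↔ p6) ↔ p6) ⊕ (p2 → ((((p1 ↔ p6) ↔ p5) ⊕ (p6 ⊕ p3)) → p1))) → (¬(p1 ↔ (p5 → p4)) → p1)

p2 ↔ p6 = False ↔ False = True
(p2 ↔ p6) ↔ p6 = True ↔ False = False
p1 ↔ p6 = False ↔ False = True
(p1 ↔ p6) ↔ p5 = True ↔ False = False
p6 ⊕ p3 = False ⊕ False = False
((p1 ↔ p6) ↔ p5) ⊕ (p6 ⊕ p3) = False ⊕ False = False
(((p1 ↔ p6) ↔ p5) ⊕ (p6 ⊕ p3)) → p1 = False → False = True
p2 → ((((p1 ↔ p6) ↔ p5) ⊕ (p6 ⊕ p3)) → p1) = False → True = True
((p2 ↔ p6) ↔ p6) ⊕ (p2 → ((((p1 ↔ p6) ↔ p5) ⊕ (p6 ⊕ p3)) → p1)) = False ⊕ True = True
p5 → p4 = False → False = True
p1 ↔ (p5 → p4) = False ↔ True = False
¬(p1 ↔ (p5 → p4)) = ¬False = True
¬(p1 ↔ (p5 → p4)) → p1 = True → False = False
(((p2 ↔ p6) ↔ p6) ⊕ (p2 → ((((p1 ↔ p6) ↔ p5) ⊕ (p6 ⊕ p3)) → p1))) → (¬(p1 ↔ (p5 → p4)) → p1) = True → False = False

False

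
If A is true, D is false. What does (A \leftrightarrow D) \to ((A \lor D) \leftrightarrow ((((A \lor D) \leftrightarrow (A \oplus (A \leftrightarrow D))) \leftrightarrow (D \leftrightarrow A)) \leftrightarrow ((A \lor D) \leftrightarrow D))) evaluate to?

A \leftrightarrow D = T \leftrightarrow F = F
A \lor D = T \lor F = T
A \lor D = T \lor F = T
A \leftrightarrow D = T \leftrightarrow F = F
A \oplus (A \leftrightarrow D) = T \oplus F = T
(A \lor D) \leftrightarrow (A \oplus (A \leftrightarrow D)) = T \leftrightarrow T = T
D \leftrightarrow A = F \leftrightarrow T = F
((A \lor D) \leftrightarrow (A \oplus (A \leftrightarrow D))) \leftrightarrow (D \leftrightarrow A) = T \leftrightarrow F = F
A \lor D = T \lor F = T
(A \lor D) \leftrightarrow D = T \leftrightarrow F = F
(((A \lor D) \leftrightarrow (A \oplus (A \leftrightarrow D))) \leftrightarrow (D \leftrightarrow A)) \leftrightarrow ((A \lor D) \leftrightarrow D) = F \leftrightarrow F = T
(A \lor D) \leftrightarrow ((((A \lor D) \leftrightarrow (A \oplus (A \leftrightarrow D))) \leftrightarrow (D \leftrightarrow A)) \leftrightarrow ((A \lor D) \leftrightarrow D)) = T \leftrightarrow T = T
(A \leftrightarrow D) \to ((A \lor D) \leftrightarrow ((((A \lor D) \leftrightarrow (A \oplus (A \leftrightarrow D))) \leftrightarrow (D \leftrightarrow A)) \leftrightarrow ((A \lor D) \leftrightarrow D))) = F \to T = T

T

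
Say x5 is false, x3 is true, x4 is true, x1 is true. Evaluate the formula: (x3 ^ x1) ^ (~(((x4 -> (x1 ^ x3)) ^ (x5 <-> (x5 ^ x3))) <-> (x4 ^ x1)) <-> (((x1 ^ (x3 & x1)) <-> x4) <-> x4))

1

x3 ^ x1 = 1 ^ 1 = 0
x1 ^ x3 = 1 ^ 1 = 0
x4 -> (x1 ^ x3) = 1 -> 0 = 0
x5 ^ x3 = 0 ^ 1 = 1
x5 <-> (x5 ^ x3) = 0 <-> 1 = 0
(x4 -> (x1 ^ x3)) ^ (x5 <-> (x5 ^ x3)) = 0 ^ 0 = 0
x4 ^ x1 = 1 ^ 1 = 0
((x4 -> (x1 ^ x3)) ^ (x5 <-> (x5 ^ x3))) <-> (x4 ^ x1) = 0 <-> 0 = 1
~(((x4 -> (x1 ^ x3)) ^ (x5 <-> (x5 ^ x3))) <-> (x4 ^ x1)) = ~1 = 0
x3 & x1 = 1 & 1 = 1
x1 ^ (x3 & x1) = 1 ^ 1 = 0
(x1 ^ (x3 & x1)) <-> x4 = 0 <-> 1 = 0
((x1 ^ (x3 & x1)) <-> x4) <-> x4 = 0 <-> 1 = 0
~(((x4 -> (x1 ^ x3)) ^ (x5 <-> (x5 ^ x3))) <-> (x4 ^ x1)) <-> (((x1 ^ (x3 & x1)) <-> x4) <-> x4) = 0 <-> 0 = 1
(x3 ^ x1) ^ (~(((x4 -> (x1 ^ x3)) ^ (x5 <-> (x5 ^ x3))) <-> (x4 ^ x1)) <-> (((x1 ^ (x3 & x1)) <-> x4) <-> x4)) = 0 ^ 1 = 1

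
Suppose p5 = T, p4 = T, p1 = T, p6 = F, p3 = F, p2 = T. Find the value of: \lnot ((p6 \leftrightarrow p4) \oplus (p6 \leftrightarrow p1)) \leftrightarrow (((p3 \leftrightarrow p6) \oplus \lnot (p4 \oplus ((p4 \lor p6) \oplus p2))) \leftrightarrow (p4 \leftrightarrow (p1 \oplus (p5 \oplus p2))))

p6 \leftrightarrow p4 = F \leftrightarrow T = F
p6 \leftrightarrow p1 = F \leftrightarrow T = F
(p6 \leftrightarrow p4) \oplus (p6 \leftrightarrow p1) = F \oplus F = F
\lnot ((p6 \leftrightarrow p4) \oplus (p6 \leftrightarrow p1)) = \lnot F = T
p3 \leftrightarrow p6 = F \leftrightarrow F = T
p4 \lor p6 = T \lor F = T
(p4 \lor p6) \oplus p2 = T \oplus T = F
p4 \oplus ((p4 \lor p6) \oplus p2) = T \oplus F = T
\lnot (p4 \oplus ((p4 \lor p6) \oplus p2)) = \lnot T = F
(p3 \leftrightarrow p6) \oplus \lnot (p4 \oplus ((p4 \lor p6) \oplus p2)) = T \oplus F = T
p5 \oplus p2 = T \oplus T = F
p1 \oplus (p5 \oplus p2) = T \oplus F = T
p4 \leftrightarrow (p1 \oplus (p5 \oplus p2)) = T \leftrightarrow T = T
((p3 \leftrightarrow p6) \oplus \lnot (p4 \oplus ((p4 \lor p6) \oplus p2))) \leftrightarrow (p4 \leftrightarrow (p1 \oplus (p5 \oplus p2))) = T \leftrightarrow T = T
\lnot ((p6 \leftrightarrow p4) \oplus (p6 \leftrightarrow p1)) \leftrightarrow (((p3 \leftrightarrow p6) \oplus \lnot (p4 \oplus ((p4 \lor p6) \oplus p2))) \leftrightarrow (p4 \leftrightarrow (p1 \oplus (p5 \oplus p2)))) = T \leftrightarrow T = T

T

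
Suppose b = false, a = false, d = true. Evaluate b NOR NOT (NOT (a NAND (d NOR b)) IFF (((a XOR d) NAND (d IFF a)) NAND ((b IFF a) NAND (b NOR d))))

true

d NOR b = true NOR false = false
a NAND (d NOR b) = false NAND false = true
NOT (a NAND (d NOR b)) = NOT true = false
a XOR d = false XOR true = true
d IFF a = true IFF false = false
(a XOR d) NAND (d IFF a) = true NAND false = true
b IFF a = false IFF false = true
b NOR d = false NOR true = false
(b IFF a) NAND (b NOR d) = true NAND false = true
((a XOR d) NAND (d IFF a)) NAND ((b IFF a) NAND (b NOR d)) = true NAND true = false
NOT (a NAND (d NOR b)) IFF (((a XOR d) NAND (d IFF a)) NAND ((b IFF a) NAND (b NOR d))) = false IFF false = true
NOT (NOT (a NAND (d NOR b)) IFF (((a XOR d) NAND (d IFF a)) NAND ((b IFF a) NAND (b NOR d)))) = NOT true = false
b NOR NOT (NOT (a NAND (d NOR b)) IFF (((a XOR d) NAND (d IFF a)) NAND ((b IFF a) NAND (b NOR d)))) = false NOR false = true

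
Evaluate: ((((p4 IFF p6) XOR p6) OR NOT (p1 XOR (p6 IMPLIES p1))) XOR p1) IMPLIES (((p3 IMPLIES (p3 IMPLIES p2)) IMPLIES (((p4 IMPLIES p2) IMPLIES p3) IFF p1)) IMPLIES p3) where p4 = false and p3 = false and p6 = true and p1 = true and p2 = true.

true

Substituting p4=false, p3=false, p6=true, p1=true, p2=true:
p4 IFF p6 = false IFF true = false
(p4 IFF p6) XOR p6 = false XOR true = true
p6 IMPLIES p1 = true IMPLIES true = true
p1 XOR (p6 IMPLIES p1) = true XOR true = false
NOT (p1 XOR (p6 IMPLIES p1)) = NOT false = true
((p4 IFF p6) XOR p6) OR NOT (p1 XOR (p6 IMPLIES p1)) = true OR true = true
(((p4 IFF p6) XOR p6) OR NOT (p1 XOR (p6 IMPLIES p1))) XOR p1 = true XOR true = false
p3 IMPLIES p2 = false IMPLIES true = true
p3 IMPLIES (p3 IMPLIES p2) = false IMPLIES true = true
p4 IMPLIES p2 = false IMPLIES true = true
(p4 IMPLIES p2) IMPLIES p3 = true IMPLIES false = false
((p4 IMPLIES p2) IMPLIES p3) IFF p1 = false IFF true = false
(p3 IMPLIES (p3 IMPLIES p2)) IMPLIES (((p4 IMPLIES p2) IMPLIES p3) IFF p1) = true IMPLIES false = false
((p3 IMPLIES (p3 IMPLIES p2)) IMPLIES (((p4 IMPLIES p2) IMPLIES p3) IFF p1)) IMPLIES p3 = false IMPLIES false = true
((((p4 IFF p6) XOR p6) OR NOT (p1 XOR (p6 IMPLIES p1))) XOR p1) IMPLIES (((p3 IMPLIES (p3 IMPLIES p2)) IMPLIES (((p4 IMPLIES p2) IMPLIES p3) IFF p1)) IMPLIES p3) = false IMPLIES true = true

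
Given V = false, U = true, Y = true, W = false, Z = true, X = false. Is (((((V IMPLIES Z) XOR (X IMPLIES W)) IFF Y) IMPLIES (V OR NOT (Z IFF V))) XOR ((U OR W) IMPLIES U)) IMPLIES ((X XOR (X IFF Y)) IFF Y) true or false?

true

Substituting V=false, U=true, Y=true, W=false, Z=true, X=false:
V IMPLIES Z = false IMPLIES true = true
X IMPLIES W = false IMPLIES false = true
(V IMPLIES Z) XOR (X IMPLIES W) = true XOR true = false
((V IMPLIES Z) XOR (X IMPLIES W)) IFF Y = false IFF true = false
Z IFF V = true IFF false = false
NOT (Z IFF V) = NOT false = true
V OR NOT (Z IFF V) = false OR true = true
(((V IMPLIES Z) XOR (X IMPLIES W)) IFF Y) IMPLIES (V OR NOT (Z IFF V)) = false IMPLIES true = true
U OR W = true OR false = true
(U OR W) IMPLIES U = true IMPLIES true = true
((((V IMPLIES Z) XOR (X IMPLIES W)) IFF Y) IMPLIES (V OR NOT (Z IFF V))) XOR ((U OR W) IMPLIES U) = true XOR true = false
X IFF Y = false IFF true = false
X XOR (X IFF Y) = false XOR false = false
(X XOR (X IFF Y)) IFF Y = false IFF true = false
(((((V IMPLIES Z) XOR (X IMPLIES W)) IFF Y) IMPLIES (V OR NOT (Z IFF V))) XOR ((U OR W) IMPLIES U)) IMPLIES ((X XOR (X IFF Y)) IFF Y) = false IMPLIES false = true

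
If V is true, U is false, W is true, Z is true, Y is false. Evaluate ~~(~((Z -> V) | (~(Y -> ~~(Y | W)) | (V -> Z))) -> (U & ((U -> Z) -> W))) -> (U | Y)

Z -> V = True -> True = True
Y | W = False | True = True
~(Y | W) = ~True = False
~~(Y | W) = ~False = True
Y -> ~~(Y | W) = False -> True = True
~(Y -> ~~(Y | W)) = ~True = False
V -> Z = True -> True = True
~(Y -> ~~(Y | W)) | (V -> Z) = False | True = True
(Z -> V) | (~(Y -> ~~(Y | W)) | (V -> Z)) = True | True = True
~((Z -> V) | (~(Y -> ~~(Y | W)) | (V -> Z))) = ~True = False
U -> Z = False -> True = True
(U -> Z) -> W = True -> True = True
U & ((U -> Z) -> W) = False & True = False
~((Z -> V) | (~(Y -> ~~(Y | W)) | (V -> Z))) -> (U & ((U -> Z) -> W)) = False -> False = True
~(~((Z -> V) | (~(Y -> ~~(Y | W)) | (V -> Z))) -> (U & ((U -> Z) -> W))) = ~True = False
~~(~((Z -> V) | (~(Y -> ~~(Y | W)) | (V -> Z))) -> (U & ((U -> Z) -> W))) = ~False = True
U | Y = False | False = False
~~(~((Z -> V) | (~(Y -> ~~(Y | W)) | (V -> Z))) -> (U & ((U -> Z) -> W))) -> (U | Y) = True -> False = False

False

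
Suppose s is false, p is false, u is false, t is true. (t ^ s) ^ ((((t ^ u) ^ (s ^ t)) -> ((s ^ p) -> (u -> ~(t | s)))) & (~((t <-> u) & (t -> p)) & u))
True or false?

t ^ s = 1 ^ 0 = 1
t ^ u = 1 ^ 0 = 1
s ^ t = 0 ^ 1 = 1
(t ^ u) ^ (s ^ t) = 1 ^ 1 = 0
s ^ p = 0 ^ 0 = 0
t | s = 1 | 0 = 1
~(t | s) = ~1 = 0
u -> ~(t | s) = 0 -> 0 = 1
(s ^ p) -> (u -> ~(t | s)) = 0 -> 1 = 1
((t ^ u) ^ (s ^ t)) -> ((s ^ p) -> (u -> ~(t | s))) = 0 -> 1 = 1
t <-> u = 1 <-> 0 = 0
t -> p = 1 -> 0 = 0
(t <-> u) & (t -> p) = 0 & 0 = 0
~((t <-> u) & (t -> p)) = ~0 = 1
~((t <-> u) & (t -> p)) & u = 1 & 0 = 0
(((t ^ u) ^ (s ^ t)) -> ((s ^ p) -> (u -> ~(t | s)))) & (~((t <-> u) & (t -> p)) & u) = 1 & 0 = 0
(t ^ s) ^ ((((t ^ u) ^ (s ^ t)) -> ((s ^ p) -> (u -> ~(t | s)))) & (~((t <-> u) & (t -> p)) & u)) = 1 ^ 0 = 1

1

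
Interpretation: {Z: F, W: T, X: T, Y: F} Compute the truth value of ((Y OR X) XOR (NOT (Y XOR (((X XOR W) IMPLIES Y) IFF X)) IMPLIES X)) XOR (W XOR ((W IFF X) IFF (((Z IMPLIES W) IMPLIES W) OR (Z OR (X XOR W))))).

Substituting Z=F, W=T, X=T, Y=F:
Y OR X = F OR T = T
X XOR W = T XOR T = F
(X XOR W) IMPLIES Y = F IMPLIES F = T
((X XOR W) IMPLIES Y) IFF X = T IFF T = T
Y XOR (((X XOR W) IMPLIES Y) IFF X) = F XOR T = T
NOT (Y XOR (((X XOR W) IMPLIES Y) IFF X)) = NOT T = F
NOT (Y XOR (((X XOR W) IMPLIES Y) IFF X)) IMPLIES X = F IMPLIES T = T
(Y OR X) XOR (NOT (Y XOR (((X XOR W) IMPLIES Y) IFF X)) IMPLIES X) = T XOR T = F
W IFF X = T IFF T = T
Z IMPLIES W = F IMPLIES T = T
(Z IMPLIES W) IMPLIES W = T IMPLIES T = T
X XOR W = T XOR T = F
Z OR (X XOR W) = F OR F = F
((Z IMPLIES W) IMPLIES W) OR (Z OR (X XOR W)) = T OR F = T
(W IFF X) IFF (((Z IMPLIES W) IMPLIES W) OR (Z OR (X XOR W))) = T IFF T = T
W XOR ((W IFF X) IFF (((Z IMPLIES W) IMPLIES W) OR (Z OR (X XOR W)))) = T XOR T = F
((Y OR X) XOR (NOT (Y XOR (((X XOR W) IMPLIES Y) IFF X)) IMPLIES X)) XOR (W XOR ((W IFF X) IFF (((Z IMPLIES W) IMPLIES W) OR (Z OR (X XOR W))))) = F XOR F = F

F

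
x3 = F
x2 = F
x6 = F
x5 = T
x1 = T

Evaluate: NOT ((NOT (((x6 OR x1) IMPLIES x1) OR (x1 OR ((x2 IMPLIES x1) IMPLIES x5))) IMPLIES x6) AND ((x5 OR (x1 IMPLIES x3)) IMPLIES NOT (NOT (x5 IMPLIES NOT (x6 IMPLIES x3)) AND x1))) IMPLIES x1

x6 OR x1 = F OR T = T
(x6 OR x1) IMPLIES x1 = T IMPLIES T = T
x2 IMPLIES x1 = F IMPLIES T = T
(x2 IMPLIES x1) IMPLIES x5 = T IMPLIES T = T
x1 OR ((x2 IMPLIES x1) IMPLIES x5) = T OR T = T
((x6 OR x1) IMPLIES x1) OR (x1 OR ((x2 IMPLIES x1) IMPLIES x5)) = T OR T = T
NOT (((x6 OR x1) IMPLIES x1) OR (x1 OR ((x2 IMPLIES x1) IMPLIES x5))) = NOT T = F
NOT (((x6 OR x1) IMPLIES x1) OR (x1 OR ((x2 IMPLIES x1) IMPLIES x5))) IMPLIES x6 = F IMPLIES F = T
x1 IMPLIES x3 = T IMPLIES F = F
x5 OR (x1 IMPLIES x3) = T OR F = T
x6 IMPLIES x3 = F IMPLIES F = T
NOT (x6 IMPLIES x3) = NOT T = F
x5 IMPLIES NOT (x6 IMPLIES x3) = T IMPLIES F = F
NOT (x5 IMPLIES NOT (x6 IMPLIES x3)) = NOT F = T
NOT (x5 IMPLIES NOT (x6 IMPLIES x3)) AND x1 = T AND T = T
NOT (NOT (x5 IMPLIES NOT (x6 IMPLIES x3)) AND x1) = NOT T = F
(x5 OR (x1 IMPLIES x3)) IMPLIES NOT (NOT (x5 IMPLIES NOT (x6 IMPLIES x3)) AND x1) = T IMPLIES F = F
(NOT (((x6 OR x1) IMPLIES x1) OR (x1 OR ((x2 IMPLIES x1) IMPLIES x5))) IMPLIES x6) AND ((x5 OR (x1 IMPLIES x3)) IMPLIES NOT (NOT (x5 IMPLIES NOT (x6 IMPLIES x3)) AND x1)) = T AND F = F
NOT ((NOT (((x6 OR x1) IMPLIES x1) OR (x1 OR ((x2 IMPLIES x1) IMPLIES x5))) IMPLIES x6) AND ((x5 OR (x1 IMPLIES x3)) IMPLIES NOT (NOT (x5 IMPLIES NOT (x6 IMPLIES x3)) AND x1))) = NOT F = T
NOT ((NOT (((x6 OR x1) IMPLIES x1) OR (x1 OR ((x2 IMPLIES x1) IMPLIES x5))) IMPLIES x6) AND ((x5 OR (x1 IMPLIES x3)) IMPLIES NOT (NOT (x5 IMPLIES NOT (x6 IMPLIES x3)) AND x1))) IMPLIES x1 = T IMPLIES T = T

T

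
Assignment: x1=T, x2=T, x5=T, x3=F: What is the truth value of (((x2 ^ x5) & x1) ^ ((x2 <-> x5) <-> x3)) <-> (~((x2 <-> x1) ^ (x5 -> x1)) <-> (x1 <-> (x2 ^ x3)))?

x2 ^ x5 = T ^ T = F
(x2 ^ x5) & x1 = F & T = F
x2 <-> x5 = T <-> T = T
(x2 <-> x5) <-> x3 = T <-> F = F
((x2 ^ x5) & x1) ^ ((x2 <-> x5) <-> x3) = F ^ F = F
x2 <-> x1 = T <-> T = T
x5 -> x1 = T -> T = T
(x2 <-> x1) ^ (x5 -> x1) = T ^ T = F
~((x2 <-> x1) ^ (x5 -> x1)) = ~F = T
x2 ^ x3 = T ^ F = T
x1 <-> (x2 ^ x3) = T <-> T = T
~((x2 <-> x1) ^ (x5 -> x1)) <-> (x1 <-> (x2 ^ x3)) = T <-> T = T
(((x2 ^ x5) & x1) ^ ((x2 <-> x5) <-> x3)) <-> (~((x2 <-> x1) ^ (x5 -> x1)) <-> (x1 <-> (x2 ^ x3))) = F <-> T = F

F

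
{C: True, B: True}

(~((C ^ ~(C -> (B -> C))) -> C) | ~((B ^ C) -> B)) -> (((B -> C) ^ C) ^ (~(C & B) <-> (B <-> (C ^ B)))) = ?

B -> C = True -> True = True
C -> (B -> C) = True -> True = True
~(C -> (B -> C)) = ~True = False
C ^ ~(C -> (B -> C)) = True ^ False = True
(C ^ ~(C -> (B -> C))) -> C = True -> True = True
~((C ^ ~(C -> (B -> C))) -> C) = ~True = False
B ^ C = True ^ True = False
(B ^ C) -> B = False -> True = True
~((B ^ C) -> B) = ~True = False
~((C ^ ~(C -> (B -> C))) -> C) | ~((B ^ C) -> B) = False | False = False
B -> C = True -> True = True
(B -> C) ^ C = True ^ True = False
C & B = True & True = True
~(C & B) = ~True = False
C ^ B = True ^ True = False
B <-> (C ^ B) = True <-> False = False
~(C & B) <-> (B <-> (C ^ B)) = False <-> False = True
((B -> C) ^ C) ^ (~(C & B) <-> (B <-> (C ^ B))) = False ^ True = True
(~((C ^ ~(C -> (B -> C))) -> C) | ~((B ^ C) -> B)) -> (((B -> C) ^ C) ^ (~(C & B) <-> (B <-> (C ^ B)))) = False -> True = True

True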